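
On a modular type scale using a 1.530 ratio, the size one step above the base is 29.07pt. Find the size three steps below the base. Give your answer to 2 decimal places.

29.07 ÷ 1.530⁴ = 29.07 ÷ 5.47981 ≈ 5.305

5.30pt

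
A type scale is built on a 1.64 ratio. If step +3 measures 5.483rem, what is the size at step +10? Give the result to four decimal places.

5.483 × 1.64⁷ = 5.483 × 31.90854 ≈ 174.9545

174.9545rem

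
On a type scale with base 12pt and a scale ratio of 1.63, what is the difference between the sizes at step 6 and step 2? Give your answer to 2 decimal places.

193.18pt

Step 2: 12.0 × 1.63² = 31.8828pt
Step 6: 12.0 × 1.63⁶ = 225.0644pt
Difference: 225.0644 − 31.8828 = 193.1816pt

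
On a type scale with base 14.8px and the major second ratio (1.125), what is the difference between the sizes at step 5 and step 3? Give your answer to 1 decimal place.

Step 3: 14.8 × 1.125³ = 21.073px
Step 5: 14.8 × 1.125⁵ = 26.670px
Difference: 26.670 − 21.073 = 5.597px

5.6px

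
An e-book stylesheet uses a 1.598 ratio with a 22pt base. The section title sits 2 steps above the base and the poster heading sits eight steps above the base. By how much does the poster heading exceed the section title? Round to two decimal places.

Step 2: 22.0 × 1.598² = 56.1793pt
Step 8: 22.0 × 1.598⁸ = 935.4851pt
Difference: 935.4851 − 56.1793 = 879.3058pt

879.31pt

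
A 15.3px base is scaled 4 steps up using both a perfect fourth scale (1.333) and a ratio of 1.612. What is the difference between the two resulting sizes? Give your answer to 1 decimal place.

55.0px

Perfect fourth: 15.3 × 1.333⁴ = 48.307px
At 1.612: 15.3 × 1.612⁴ = 103.312px
Difference: 103.312 − 48.307 = 55.005px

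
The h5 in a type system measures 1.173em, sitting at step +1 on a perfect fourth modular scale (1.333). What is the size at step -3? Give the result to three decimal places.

0.372em

1.173 ÷ 1.333⁴ = 1.173 ÷ 3.15733 ≈ 0.372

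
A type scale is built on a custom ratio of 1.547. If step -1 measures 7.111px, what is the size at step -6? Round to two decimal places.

7.111 ÷ 1.547⁵ = 7.111 ÷ 8.86036 ≈ 0.803

0.80px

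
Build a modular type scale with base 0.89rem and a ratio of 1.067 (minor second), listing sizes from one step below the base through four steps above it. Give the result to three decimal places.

Step -1: 0.89 ÷ 1.067 = 0.834
Step 0: 0.89rem
Step 1: 0.89 × 1.067 = 0.950
Step 2: 0.89 × 1.067² = 1.013
Step 3: 0.89 × 1.067³ = 1.081
Step 4: 0.89 × 1.067⁴ = 1.154

0.834rem, 0.890rem, 0.950rem, 1.013rem, 1.081rem, 1.154rem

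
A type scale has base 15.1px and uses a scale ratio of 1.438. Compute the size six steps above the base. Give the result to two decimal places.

133.52px

A modular type scale is a geometric sequence: sizeₙ = base × rⁿ.
15.1 × 1.438⁶ = 15.1 × 8.84206 ≈ 133.52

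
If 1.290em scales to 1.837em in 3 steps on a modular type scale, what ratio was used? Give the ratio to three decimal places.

1.125

The ratio satisfies 1.290 × r³ = 1.837, so r = (1.837 / 1.290)^(1/3).
r = 1.4240^(1/3) ≈ 1.1251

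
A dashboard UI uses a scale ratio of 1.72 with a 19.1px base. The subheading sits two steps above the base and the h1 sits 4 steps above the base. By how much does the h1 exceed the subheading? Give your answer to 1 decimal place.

Step 2: 19.1 × 1.72² = 56.505px
Step 4: 19.1 × 1.72⁴ = 167.166px
Difference: 167.166 − 56.505 = 110.661px

110.7px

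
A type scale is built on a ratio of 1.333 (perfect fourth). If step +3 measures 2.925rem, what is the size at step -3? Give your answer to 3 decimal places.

Moving from step +3 to step -3 is 6 steps down, so divide by r⁶.
2.925 ÷ 1.333⁶ = 2.925 ÷ 5.61023 ≈ 0.521

0.521rem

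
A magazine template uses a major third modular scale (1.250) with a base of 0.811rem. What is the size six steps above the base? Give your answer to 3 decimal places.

3.094rem

0.811 × 1.250⁶ = 0.811 × 3.81470 ≈ 3.094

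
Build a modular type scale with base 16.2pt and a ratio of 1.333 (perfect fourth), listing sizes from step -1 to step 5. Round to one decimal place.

Step -1: 16.2 ÷ 1.333 = 12.2
Step 0: 16.2pt
Step 1: 16.2 × 1.333 = 21.6
Step 2: 16.2 × 1.333² = 28.8
Step 3: 16.2 × 1.333³ = 38.4
Step 4: 16.2 × 1.333⁴ = 51.1
Step 5: 16.2 × 1.333⁵ = 68.2

12.2pt, 16.2pt, 21.6pt, 28.8pt, 38.4pt, 51.1pt, 68.2pt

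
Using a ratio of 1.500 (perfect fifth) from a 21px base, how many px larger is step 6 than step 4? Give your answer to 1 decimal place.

Step 4: 21.0 × 1.500⁴ = 106.312px
Step 6: 21.0 × 1.500⁶ = 239.203px
Difference: 239.203 − 106.312 = 132.891px

132.9px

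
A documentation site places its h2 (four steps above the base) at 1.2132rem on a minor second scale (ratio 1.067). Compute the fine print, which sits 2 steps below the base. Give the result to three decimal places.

0.822rem

1.2132 ÷ 1.067⁶ = 1.2132 ÷ 1.47566 ≈ 0.822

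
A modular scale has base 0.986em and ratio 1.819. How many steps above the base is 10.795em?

1.819ⁿ = 10.795 / 0.986 = 10.9483
n = ln(10.9483) / ln(1.819) = 2.3932 / 0.5983 ≈ 4.00

4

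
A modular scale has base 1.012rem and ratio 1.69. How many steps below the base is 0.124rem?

1.69ⁿ = 1.012 / 0.124 = 8.1613
n = ln(8.1613) / ln(1.69) = 2.0994 / 0.5247 ≈ 4.00

4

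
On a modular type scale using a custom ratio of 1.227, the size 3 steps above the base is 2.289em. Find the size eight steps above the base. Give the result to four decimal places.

6.3660em

The gap is 8 − (3) = 5 steps, so the factor is 1.227^5.
2.289 × 1.227⁵ = 2.289 × 2.78114 ≈ 6.3660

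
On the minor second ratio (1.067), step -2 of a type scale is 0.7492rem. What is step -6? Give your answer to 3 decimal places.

0.7492 ÷ 1.067⁴ = 0.7492 ÷ 1.29616 ≈ 0.578

0.578rem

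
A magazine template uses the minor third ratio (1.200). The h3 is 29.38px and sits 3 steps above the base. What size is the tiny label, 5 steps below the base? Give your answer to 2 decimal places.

6.83px

Moving from step +3 to step -5 is 8 steps down, so divide by r⁸.
29.38 ÷ 1.200⁸ = 29.38 ÷ 4.29982 ≈ 6.833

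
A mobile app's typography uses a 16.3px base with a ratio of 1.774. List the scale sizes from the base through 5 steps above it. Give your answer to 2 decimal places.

Step 0: 16.3px
Step 1: 16.3 × 1.774 = 28.92
Step 2: 16.3 × 1.774² = 51.30
Step 3: 16.3 × 1.774³ = 91.00
Step 4: 16.3 × 1.774⁴ = 161.44
Step 5: 16.3 × 1.774⁵ = 286.39

16.30px, 28.92px, 51.30px, 91.00px, 161.44px, 286.39px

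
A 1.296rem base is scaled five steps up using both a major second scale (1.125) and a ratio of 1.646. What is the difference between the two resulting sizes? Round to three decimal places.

13.323rem

Major second: 1.296 × 1.125⁵ = 2.33543rem
At 1.646: 1.296 × 1.646⁵ = 15.65864rem
Difference: 15.65864 − 2.33543 = 13.32321rem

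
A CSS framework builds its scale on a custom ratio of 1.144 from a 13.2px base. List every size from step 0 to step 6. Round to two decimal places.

13.20px, 15.10px, 17.28px, 19.76px, 22.61px, 25.86px, 29.59px

Step 0: 13.2px
Step 1: 13.2 × 1.144 = 15.10
Step 2: 13.2 × 1.144² = 17.28
Step 3: 13.2 × 1.144³ = 19.76
Step 4: 13.2 × 1.144⁴ = 22.61
Step 5: 13.2 × 1.144⁵ = 25.86
Step 6: 13.2 × 1.144⁶ = 29.59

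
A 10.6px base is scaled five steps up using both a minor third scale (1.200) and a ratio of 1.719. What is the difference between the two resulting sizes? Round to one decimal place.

Minor third: 10.6 × 1.200⁵ = 26.376px
At 1.719: 10.6 × 1.719⁵ = 159.106px
Difference: 159.106 − 26.376 = 132.730px

132.7px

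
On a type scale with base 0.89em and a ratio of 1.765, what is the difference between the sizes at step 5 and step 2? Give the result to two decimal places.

12.47em

Step 2: 0.89 × 1.765² = 2.7726em
Step 5: 0.89 × 1.765⁵ = 15.2445em
Difference: 15.2445 − 2.7726 = 12.4719em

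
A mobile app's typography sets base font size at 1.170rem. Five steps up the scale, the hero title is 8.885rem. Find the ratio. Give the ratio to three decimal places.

The ratio satisfies 1.170 × r⁵ = 8.885, so r = (8.885 / 1.170)^(1/5).
r = 7.5940^(1/5) ≈ 1.5000

1.500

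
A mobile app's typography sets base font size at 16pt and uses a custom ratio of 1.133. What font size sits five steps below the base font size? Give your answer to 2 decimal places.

8.57pt

Each step on a modular scale multiplies by the ratio, so the size n steps from the base is base × ratioⁿ.
16.0 ÷ 1.133⁵ = 16.0 ÷ 1.86702 ≈ 8.57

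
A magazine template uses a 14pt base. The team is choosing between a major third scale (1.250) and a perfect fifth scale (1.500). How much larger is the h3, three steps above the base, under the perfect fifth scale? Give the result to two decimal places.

Major third: 14.0 × 1.250³ = 27.3438pt
Perfect fifth: 14.0 × 1.500³ = 47.2500pt
Difference: 47.2500 − 27.3438 = 19.9062pt

19.91pt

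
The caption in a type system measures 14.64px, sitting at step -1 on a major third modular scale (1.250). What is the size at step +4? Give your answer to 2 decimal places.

The gap is 4 − (-1) = 5 steps, so the factor is 1.250^5.
14.64 × 1.250⁵ = 14.64 × 3.05176 ≈ 44.678

44.68px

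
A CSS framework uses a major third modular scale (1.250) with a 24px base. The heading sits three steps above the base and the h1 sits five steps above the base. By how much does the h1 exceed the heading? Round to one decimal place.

Step 3: 24.0 × 1.250³ = 46.875px
Step 5: 24.0 × 1.250⁵ = 73.242px
Difference: 73.242 − 46.875 = 26.367px

26.4px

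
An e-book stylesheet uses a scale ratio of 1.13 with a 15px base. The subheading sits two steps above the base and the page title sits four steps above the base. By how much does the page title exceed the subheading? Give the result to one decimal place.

5.3px

Step 2: 15.0 × 1.13² = 19.153px
Step 4: 15.0 × 1.13⁴ = 24.457px
Difference: 24.457 − 19.153 = 5.304px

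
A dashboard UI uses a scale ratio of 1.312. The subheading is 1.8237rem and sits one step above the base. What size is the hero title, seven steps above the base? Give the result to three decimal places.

9.302rem

1.8237 × 1.312⁶ = 1.8237 × 5.10039 ≈ 9.302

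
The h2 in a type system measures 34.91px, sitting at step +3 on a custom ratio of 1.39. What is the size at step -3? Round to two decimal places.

Moving from step +3 to step -3 is 6 steps down, so divide by r⁶.
34.91 ÷ 1.39⁶ = 34.91 ÷ 7.21255 ≈ 4.840

4.84px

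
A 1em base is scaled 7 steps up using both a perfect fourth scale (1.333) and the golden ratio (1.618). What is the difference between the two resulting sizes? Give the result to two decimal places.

Perfect fourth: 1.0 × 1.333⁷ = 7.4784em
Golden ratio: 1.0 × 1.618⁷ = 29.0302em
Difference: 29.0302 − 7.4784 = 21.5518em

21.55em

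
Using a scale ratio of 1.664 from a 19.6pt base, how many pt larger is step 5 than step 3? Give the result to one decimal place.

Step 3: 19.6 × 1.664³ = 90.306pt
Step 5: 19.6 × 1.664⁵ = 250.048pt
Difference: 250.048 − 90.306 = 159.742pt

159.7pt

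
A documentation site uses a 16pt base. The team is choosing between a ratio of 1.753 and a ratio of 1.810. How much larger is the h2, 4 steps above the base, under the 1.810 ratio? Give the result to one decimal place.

At 1.753: 16.0 × 1.753⁴ = 151.094pt
At 1.810: 16.0 × 1.810⁴ = 171.725pt
Difference: 171.725 − 151.094 = 20.631pt

20.6pt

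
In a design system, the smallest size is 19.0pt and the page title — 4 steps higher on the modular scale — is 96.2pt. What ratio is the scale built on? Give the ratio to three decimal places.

r⁴ = 96.2 / 19.0, so r = (96.2/19.0)^(1/4).
r = 5.0632^(1/4) ≈ 1.5000

1.500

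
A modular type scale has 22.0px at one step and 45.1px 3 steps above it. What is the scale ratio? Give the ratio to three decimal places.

The ratio satisfies 22.0 × r³ = 45.1, so r = (45.1 / 22.0)^(1/3).
r = 2.0500^(1/3) ≈ 1.2703

1.270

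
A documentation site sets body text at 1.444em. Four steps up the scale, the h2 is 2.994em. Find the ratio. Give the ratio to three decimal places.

r⁴ = 2.994 / 1.444, so r = (2.994/1.444)^(1/4).
r = 2.0734^(1/4) ≈ 1.2000

1.200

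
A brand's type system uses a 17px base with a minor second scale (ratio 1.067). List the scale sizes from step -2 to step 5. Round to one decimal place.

Step -2: 17.0 ÷ 1.067² = 14.9
Step -1: 17.0 ÷ 1.067 = 15.9
Step 0: 17px
Step 1: 17.0 × 1.067 = 18.1
Step 2: 17.0 × 1.067² = 19.4
Step 3: 17.0 × 1.067³ = 20.7
Step 4: 17.0 × 1.067⁴ = 22.0
Step 5: 17.0 × 1.067⁵ = 23.5

14.9px, 15.9px, 17.0px, 18.1px, 19.4px, 20.7px, 22.0px, 23.5px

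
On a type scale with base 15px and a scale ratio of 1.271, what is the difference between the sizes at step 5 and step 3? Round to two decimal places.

18.95px

Step 3: 15.0 × 1.271³ = 30.7984px
Step 5: 15.0 × 1.271⁵ = 49.7530px
Difference: 49.7530 − 30.7984 = 18.9546px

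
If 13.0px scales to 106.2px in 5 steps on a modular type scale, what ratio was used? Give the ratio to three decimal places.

The ratio satisfies 13.0 × r⁵ = 106.2, so r = (106.2 / 13.0)^(1/5).
r = 8.1692^(1/5) ≈ 1.5221

1.522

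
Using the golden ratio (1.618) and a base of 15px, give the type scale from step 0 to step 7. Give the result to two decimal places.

Step 0: 15px
Step 1: 15.0 × 1.618 = 24.27
Step 2: 15.0 × 1.618² = 39.27
Step 3: 15.0 × 1.618³ = 63.54
Step 4: 15.0 × 1.618⁴ = 102.80
Step 5: 15.0 × 1.618⁵ = 166.34
Step 6: 15.0 × 1.618⁶ = 269.13
Step 7: 15.0 × 1.618⁷ = 435.45

15.00px, 24.27px, 39.27px, 63.54px, 102.80px, 166.34px, 269.13px, 435.45px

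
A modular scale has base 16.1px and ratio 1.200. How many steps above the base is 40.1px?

5

1.200ⁿ = 40.1 / 16.1 = 2.4907
n = ln(2.4907) / ln(1.200) = 0.9126 / 0.1823 ≈ 5.01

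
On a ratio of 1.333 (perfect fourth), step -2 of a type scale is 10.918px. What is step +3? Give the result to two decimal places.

45.95px

10.918 × 1.333⁵ = 10.918 × 4.20873 ≈ 45.951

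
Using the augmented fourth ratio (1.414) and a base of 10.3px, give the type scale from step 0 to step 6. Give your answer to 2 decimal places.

Step 0: 10.3px
Step 1: 10.3 × 1.414 = 14.56
Step 2: 10.3 × 1.414² = 20.59
Step 3: 10.3 × 1.414³ = 29.12
Step 4: 10.3 × 1.414⁴ = 41.18
Step 5: 10.3 × 1.414⁵ = 58.22
Step 6: 10.3 × 1.414⁶ = 82.33

10.30px, 14.56px, 20.59px, 29.12px, 41.18px, 58.22px, 82.33px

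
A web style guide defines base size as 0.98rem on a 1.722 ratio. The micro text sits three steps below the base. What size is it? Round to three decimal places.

Each step on a modular scale multiplies by the ratio, so the size n steps from the base is base × ratioⁿ.
0.98 ÷ 1.722³ = 0.98 ÷ 5.10622 ≈ 0.192

0.192rem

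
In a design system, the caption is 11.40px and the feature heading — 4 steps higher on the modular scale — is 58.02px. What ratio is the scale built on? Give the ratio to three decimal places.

r⁴ = 58.02 / 11.40, so r = (58.02/11.40)^(1/4).
r = 5.0895^(1/4) ≈ 1.5020

1.502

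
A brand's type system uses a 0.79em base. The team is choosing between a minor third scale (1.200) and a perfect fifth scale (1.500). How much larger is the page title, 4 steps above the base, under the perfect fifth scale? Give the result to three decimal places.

Minor third: 0.79 × 1.200⁴ = 1.63814em
Perfect fifth: 0.79 × 1.500⁴ = 3.99938em
Difference: 3.99938 − 1.63814 = 2.36124em

2.361em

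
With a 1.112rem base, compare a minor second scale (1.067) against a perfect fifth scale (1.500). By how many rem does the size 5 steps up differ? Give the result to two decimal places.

Minor second: 1.112 × 1.067⁵ = 1.5379rem
Perfect fifth: 1.112 × 1.500⁵ = 8.4443rem
Difference: 8.4443 − 1.5379 = 6.9064rem

6.91rem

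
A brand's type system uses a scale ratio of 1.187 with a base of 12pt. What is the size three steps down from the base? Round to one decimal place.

12.0 ÷ 1.187³ = 12.0 ÷ 1.67245 ≈ 7.18

7.2pt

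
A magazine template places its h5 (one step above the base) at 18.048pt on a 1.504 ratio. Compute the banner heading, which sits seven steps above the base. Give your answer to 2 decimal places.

208.89pt

18.048 × 1.504⁶ = 18.048 × 11.57409 ≈ 208.889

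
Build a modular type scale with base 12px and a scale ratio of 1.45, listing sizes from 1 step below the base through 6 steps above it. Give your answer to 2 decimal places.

Step -1: 12.0 ÷ 1.45 = 8.28
Step 0: 12px
Step 1: 12.0 × 1.45 = 17.40
Step 2: 12.0 × 1.45² = 25.23
Step 3: 12.0 × 1.45³ = 36.58
Step 4: 12.0 × 1.45⁴ = 53.05
Step 5: 12.0 × 1.45⁵ = 76.92
Step 6: 12.0 × 1.45⁶ = 111.53

8.28px, 12.00px, 17.40px, 25.23px, 36.58px, 53.05px, 76.92px, 111.53px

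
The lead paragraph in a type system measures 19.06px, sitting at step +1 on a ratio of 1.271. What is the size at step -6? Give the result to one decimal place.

3.6px

The gap is -6 − (1) = -7 steps, so the factor is 1.271^-7.
19.06 ÷ 1.271⁷ = 19.06 ÷ 5.35820 ≈ 3.557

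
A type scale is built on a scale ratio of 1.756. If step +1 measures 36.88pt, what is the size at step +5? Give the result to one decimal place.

36.88 × 1.756⁴ = 36.88 × 9.50819 ≈ 350.662

350.7pt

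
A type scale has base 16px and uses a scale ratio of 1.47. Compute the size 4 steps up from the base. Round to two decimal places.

74.71px

Every step multiplies by the scale ratio.
16.0 × 1.47⁴ = 16.0 × 4.66949 ≈ 74.71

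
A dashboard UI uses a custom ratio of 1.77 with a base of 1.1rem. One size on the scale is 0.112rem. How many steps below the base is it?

1.77ⁿ = 1.1 / 0.112 = 9.8214
n = ln(9.8214) / ln(1.77) = 2.2846 / 0.5710 ≈ 4.00

4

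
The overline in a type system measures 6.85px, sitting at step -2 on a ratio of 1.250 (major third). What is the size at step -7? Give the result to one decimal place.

2.2px

Moving from step -2 to step -7 is 5 steps down, so divide by r⁵.
6.85 ÷ 1.250⁵ = 6.85 ÷ 3.05176 ≈ 2.245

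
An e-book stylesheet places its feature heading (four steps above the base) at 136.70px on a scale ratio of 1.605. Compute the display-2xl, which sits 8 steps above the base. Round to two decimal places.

907.13px

136.70 × 1.605⁴ = 136.70 × 6.63590 ≈ 907.128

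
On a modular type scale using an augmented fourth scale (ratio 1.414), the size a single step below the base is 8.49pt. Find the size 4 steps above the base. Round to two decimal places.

47.99pt

Moving from step -1 to step +4 is 5 steps up, so multiply by r⁵.
8.49 × 1.414⁵ = 8.49 × 5.65258 ≈ 47.990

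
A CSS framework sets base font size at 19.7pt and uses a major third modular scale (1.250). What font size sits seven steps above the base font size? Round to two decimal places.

93.94pt

A modular type scale is a geometric sequence: sizeₙ = base × rⁿ.
19.7 × 1.250⁷ = 19.7 × 4.76837 ≈ 93.94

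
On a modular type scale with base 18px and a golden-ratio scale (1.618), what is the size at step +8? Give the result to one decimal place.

845.5px

Every step multiplies by the scale ratio.
18.0 × 1.618⁸ = 18.0 × 46.97082 ≈ 845.47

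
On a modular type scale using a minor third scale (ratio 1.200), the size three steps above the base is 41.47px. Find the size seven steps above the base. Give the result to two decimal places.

Moving from step +3 to step +7 is 4 steps up, so multiply by r⁴.
41.47 × 1.200⁴ = 41.47 × 2.07360 ≈ 85.992

85.99px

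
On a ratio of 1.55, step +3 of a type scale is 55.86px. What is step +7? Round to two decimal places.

322.42px

55.86 × 1.55⁴ = 55.86 × 5.77201 ≈ 322.424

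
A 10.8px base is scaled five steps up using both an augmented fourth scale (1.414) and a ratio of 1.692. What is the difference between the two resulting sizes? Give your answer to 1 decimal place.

Augmented fourth: 10.8 × 1.414⁵ = 61.048px
At 1.692: 10.8 × 1.692⁵ = 149.770px
Difference: 149.770 − 61.048 = 88.722px

88.7px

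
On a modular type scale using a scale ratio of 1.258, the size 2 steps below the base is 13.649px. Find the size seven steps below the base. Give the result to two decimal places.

4.33px

13.649 ÷ 1.258⁵ = 13.649 ÷ 3.15067 ≈ 4.332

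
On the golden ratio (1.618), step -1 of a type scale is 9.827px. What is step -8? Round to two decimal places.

0.34px

Moving from step -1 to step -8 is 7 steps down, so divide by r⁷.
9.827 ÷ 1.618⁷ = 9.827 ÷ 29.03017 ≈ 0.339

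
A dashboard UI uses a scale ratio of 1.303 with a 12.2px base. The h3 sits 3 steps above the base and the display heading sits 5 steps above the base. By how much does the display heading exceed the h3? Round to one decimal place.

Step 3: 12.2 × 1.303³ = 26.989px
Step 5: 12.2 × 1.303⁵ = 45.823px
Difference: 45.823 − 26.989 = 18.834px

18.8px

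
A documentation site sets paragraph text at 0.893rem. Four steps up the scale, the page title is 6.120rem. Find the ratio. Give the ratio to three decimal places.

The ratio satisfies 0.893 × r⁴ = 6.120, so r = (6.120 / 0.893)^(1/4).
r = 6.8533^(1/4) ≈ 1.6180

1.618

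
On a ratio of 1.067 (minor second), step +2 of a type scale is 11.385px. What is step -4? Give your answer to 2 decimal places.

11.385 ÷ 1.067⁶ = 11.385 ÷ 1.47566 ≈ 7.715

7.72px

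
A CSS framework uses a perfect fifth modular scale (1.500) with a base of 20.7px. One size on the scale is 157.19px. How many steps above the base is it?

5

1.500ⁿ = 157.19 / 20.7 = 7.5937
n = ln(7.5937) / ln(1.500) = 2.0273 / 0.4055 ≈ 5.00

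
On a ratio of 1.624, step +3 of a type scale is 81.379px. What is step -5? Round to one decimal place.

1.7px

Moving from step +3 to step -5 is 8 steps down, so divide by r⁸.
81.379 ÷ 1.624⁸ = 81.379 ÷ 48.38249 ≈ 1.682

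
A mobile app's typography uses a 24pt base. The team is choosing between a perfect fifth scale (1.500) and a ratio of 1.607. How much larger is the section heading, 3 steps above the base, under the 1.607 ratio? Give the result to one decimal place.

Perfect fifth: 24.0 × 1.500³ = 81.000pt
At 1.607: 24.0 × 1.607³ = 99.600pt
Difference: 99.600 − 81.000 = 18.600pt

18.6pt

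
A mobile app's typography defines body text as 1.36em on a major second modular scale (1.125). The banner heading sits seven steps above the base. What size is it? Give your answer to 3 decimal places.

3.102em

1.36 × 1.125⁷ = 1.36 × 2.28070 ≈ 3.102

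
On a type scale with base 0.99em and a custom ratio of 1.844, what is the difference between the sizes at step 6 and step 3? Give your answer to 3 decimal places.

Step 3: 0.99 × 1.844³ = 6.20752em
Step 6: 0.99 × 1.844⁶ = 38.92250em
Difference: 38.92250 − 6.20752 = 32.71498em

32.715em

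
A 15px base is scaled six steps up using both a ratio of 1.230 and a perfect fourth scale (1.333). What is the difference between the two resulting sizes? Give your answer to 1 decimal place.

At 1.230: 15.0 × 1.230⁶ = 51.942px
Perfect fourth: 15.0 × 1.333⁶ = 84.153px
Difference: 84.153 − 51.942 = 32.211px

32.2px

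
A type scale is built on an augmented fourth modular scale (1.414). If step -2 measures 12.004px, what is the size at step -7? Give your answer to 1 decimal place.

2.1px

12.004 ÷ 1.414⁵ = 12.004 ÷ 5.65258 ≈ 2.124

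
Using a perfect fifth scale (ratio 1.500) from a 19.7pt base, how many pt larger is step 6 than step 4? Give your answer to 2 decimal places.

124.66pt

Step 4: 19.7 × 1.500⁴ = 99.7313pt
Step 6: 19.7 × 1.500⁶ = 224.3953pt
Difference: 224.3953 − 99.7313 = 124.6640pt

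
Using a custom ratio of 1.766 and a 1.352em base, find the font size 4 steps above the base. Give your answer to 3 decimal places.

A modular type scale is a geometric sequence: sizeₙ = base × rⁿ.
1.352 × 1.766⁴ = 1.352 × 9.72664 ≈ 13.150

13.150em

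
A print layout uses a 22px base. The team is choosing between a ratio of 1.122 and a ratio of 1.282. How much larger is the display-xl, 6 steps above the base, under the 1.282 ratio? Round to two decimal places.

53.78px

At 1.122: 22.0 × 1.122⁶ = 43.8914px
At 1.282: 22.0 × 1.282⁶ = 97.6677px
Difference: 97.6677 − 43.8914 = 53.7763px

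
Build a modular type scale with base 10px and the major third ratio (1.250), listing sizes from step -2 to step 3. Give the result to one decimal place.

6.4px, 8.0px, 10.0px, 12.5px, 15.6px, 19.5px

Step -2: 10.0 ÷ 1.250² = 6.4
Step -1: 10.0 ÷ 1.250 = 8.0
Step 0: 10px
Step 1: 10.0 × 1.250 = 12.5
Step 2: 10.0 × 1.250² = 15.6
Step 3: 10.0 × 1.250³ = 19.5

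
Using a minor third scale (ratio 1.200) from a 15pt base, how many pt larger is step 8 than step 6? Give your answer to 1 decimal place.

19.7pt

Step 6: 15.0 × 1.200⁶ = 44.790pt
Step 8: 15.0 × 1.200⁸ = 64.497pt
Difference: 64.497 − 44.790 = 19.707pt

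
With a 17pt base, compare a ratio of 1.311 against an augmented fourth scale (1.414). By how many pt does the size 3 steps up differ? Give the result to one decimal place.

9.8pt

At 1.311: 17.0 × 1.311³ = 38.305pt
Augmented fourth: 17.0 × 1.414³ = 48.061pt
Difference: 48.061 − 38.305 = 9.756pt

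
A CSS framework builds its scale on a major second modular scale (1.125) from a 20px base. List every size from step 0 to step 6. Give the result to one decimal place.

Step 0: 20px
Step 1: 20.0 × 1.125 = 22.5
Step 2: 20.0 × 1.125² = 25.3
Step 3: 20.0 × 1.125³ = 28.5
Step 4: 20.0 × 1.125⁴ = 32.0
Step 5: 20.0 × 1.125⁵ = 36.0
Step 6: 20.0 × 1.125⁶ = 40.5

20.0px, 22.5px, 25.3px, 28.5px, 32.0px, 36.0px, 40.5px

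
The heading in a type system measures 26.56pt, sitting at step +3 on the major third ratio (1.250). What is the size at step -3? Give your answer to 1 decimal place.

7.0pt

26.56 ÷ 1.250⁶ = 26.56 ÷ 3.81470 ≈ 6.963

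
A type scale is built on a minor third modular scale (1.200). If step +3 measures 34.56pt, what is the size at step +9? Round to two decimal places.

34.56 × 1.200⁶ = 34.56 × 2.98598 ≈ 103.196

103.20pt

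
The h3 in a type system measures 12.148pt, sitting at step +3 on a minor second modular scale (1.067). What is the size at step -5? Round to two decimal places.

12.148 ÷ 1.067⁸ = 12.148 ÷ 1.68002 ≈ 7.231

7.23pt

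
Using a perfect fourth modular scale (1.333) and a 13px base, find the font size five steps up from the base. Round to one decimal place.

54.7px

13.0 × 1.333⁵ = 13.0 × 4.20873 ≈ 54.71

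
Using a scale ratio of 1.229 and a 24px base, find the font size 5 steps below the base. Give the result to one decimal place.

24.0 ÷ 1.229⁵ = 24.0 ÷ 2.80388 ≈ 8.56

8.6px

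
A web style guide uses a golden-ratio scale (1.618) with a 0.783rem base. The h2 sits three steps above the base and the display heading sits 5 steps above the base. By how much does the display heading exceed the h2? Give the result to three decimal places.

5.366rem

Step 3: 0.783 × 1.618³ = 3.31663rem
Step 5: 0.783 × 1.618⁵ = 8.68269rem
Difference: 8.68269 − 3.31663 = 5.36606rem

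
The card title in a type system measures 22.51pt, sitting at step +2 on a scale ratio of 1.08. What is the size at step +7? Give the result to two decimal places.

33.07pt

The gap is 7 − (2) = 5 steps, so the factor is 1.08^5.
22.51 × 1.08⁵ = 22.51 × 1.46933 ≈ 33.075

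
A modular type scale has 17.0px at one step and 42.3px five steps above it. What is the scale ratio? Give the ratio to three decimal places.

r⁵ = 42.3 / 17.0, so r = (42.3/17.0)^(1/5).
r = 2.4882^(1/5) ≈ 1.2000

1.200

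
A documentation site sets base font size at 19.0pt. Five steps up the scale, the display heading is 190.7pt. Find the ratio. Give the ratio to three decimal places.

1.586

The ratio satisfies 19.0 × r⁵ = 190.7, so r = (190.7 / 19.0)^(1/5).
r = 10.0368^(1/5) ≈ 1.5861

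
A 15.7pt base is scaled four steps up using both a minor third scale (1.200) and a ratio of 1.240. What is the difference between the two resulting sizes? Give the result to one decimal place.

4.6pt

Minor third: 15.7 × 1.200⁴ = 32.556pt
At 1.240: 15.7 × 1.240⁴ = 37.118pt
Difference: 37.118 − 32.556 = 4.562pt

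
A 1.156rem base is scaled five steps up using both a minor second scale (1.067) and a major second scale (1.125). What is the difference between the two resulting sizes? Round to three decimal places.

Minor second: 1.156 × 1.067⁵ = 1.59875rem
Major second: 1.156 × 1.125⁵ = 2.08315rem
Difference: 2.08315 − 1.59875 = 0.48440rem

0.484rem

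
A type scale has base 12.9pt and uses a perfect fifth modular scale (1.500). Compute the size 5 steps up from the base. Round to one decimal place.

12.9 × 1.500⁵ = 12.9 × 7.59375 ≈ 97.96

98.0pt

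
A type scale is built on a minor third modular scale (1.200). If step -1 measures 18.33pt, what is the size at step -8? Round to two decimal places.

5.12pt

18.33 ÷ 1.200⁷ = 18.33 ÷ 3.58318 ≈ 5.116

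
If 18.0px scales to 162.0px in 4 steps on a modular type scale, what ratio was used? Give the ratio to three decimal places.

The ratio satisfies 18.0 × r⁴ = 162.0, so r = (162.0 / 18.0)^(1/4).
r = 9.0000^(1/4) ≈ 1.7321

1.732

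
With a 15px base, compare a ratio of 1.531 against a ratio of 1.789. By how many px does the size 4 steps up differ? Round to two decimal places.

At 1.531: 15.0 × 1.531⁴ = 82.4123px
At 1.789: 15.0 × 1.789⁴ = 153.6500px
Difference: 153.6500 − 82.4123 = 71.2377px

71.24px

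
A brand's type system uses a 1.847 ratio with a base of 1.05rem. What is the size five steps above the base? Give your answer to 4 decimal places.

22.5696rem

A modular type scale is a geometric sequence: sizeₙ = base × rⁿ.
1.05 × 1.847⁵ = 1.05 × 21.49485 ≈ 22.5696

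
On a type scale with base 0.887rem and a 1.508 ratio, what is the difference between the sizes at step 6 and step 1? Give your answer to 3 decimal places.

9.094rem

Step 1: 0.887 × 1.508 = 1.33760rem
Step 6: 0.887 × 1.508⁶ = 10.43114rem
Difference: 10.43114 − 1.33760 = 9.09354rem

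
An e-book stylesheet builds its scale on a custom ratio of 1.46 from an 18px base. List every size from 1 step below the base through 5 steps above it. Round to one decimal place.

Step -1: 18.0 ÷ 1.46 = 12.3
Step 0: 18px
Step 1: 18.0 × 1.46 = 26.3
Step 2: 18.0 × 1.46² = 38.4
Step 3: 18.0 × 1.46³ = 56.0
Step 4: 18.0 × 1.46⁴ = 81.8
Step 5: 18.0 × 1.46⁵ = 119.4

12.3px, 18.0px, 26.3px, 38.4px, 56.0px, 81.8px, 119.4px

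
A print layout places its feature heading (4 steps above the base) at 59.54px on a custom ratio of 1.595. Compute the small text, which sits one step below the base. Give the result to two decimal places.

5.77px

The gap is -1 − (4) = -5 steps, so the factor is 1.595^-5.
59.54 ÷ 1.595⁵ = 59.54 ÷ 10.32294 ≈ 5.768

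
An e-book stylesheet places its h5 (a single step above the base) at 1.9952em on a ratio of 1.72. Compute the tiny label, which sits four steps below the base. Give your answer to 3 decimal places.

1.9952 ÷ 1.72⁵ = 1.9952 ÷ 15.05366 ≈ 0.133

0.133em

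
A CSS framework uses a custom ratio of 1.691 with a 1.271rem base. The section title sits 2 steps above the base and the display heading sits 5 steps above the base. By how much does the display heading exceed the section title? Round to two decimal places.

13.94rem

Step 2: 1.271 × 1.691² = 3.6344rem
Step 5: 1.271 × 1.691⁵ = 17.5737rem
Difference: 17.5737 − 3.6344 = 13.9393rem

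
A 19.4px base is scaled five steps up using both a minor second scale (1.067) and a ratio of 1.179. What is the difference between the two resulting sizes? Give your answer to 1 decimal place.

17.4px

Minor second: 19.4 × 1.067⁵ = 26.830px
At 1.179: 19.4 × 1.179⁵ = 44.195px
Difference: 44.195 − 26.830 = 17.365px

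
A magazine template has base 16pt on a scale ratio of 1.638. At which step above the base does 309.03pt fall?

6

1.638ⁿ = 309.03 / 16 = 19.3144
n = ln(19.3144) / ln(1.638) = 2.9608 / 0.4935 ≈ 6.00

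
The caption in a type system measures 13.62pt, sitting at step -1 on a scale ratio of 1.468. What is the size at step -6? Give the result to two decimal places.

2.00pt

Moving from step -1 to step -6 is 5 steps down, so divide by r⁵.
13.62 ÷ 1.468⁵ = 13.62 ÷ 6.81758 ≈ 1.998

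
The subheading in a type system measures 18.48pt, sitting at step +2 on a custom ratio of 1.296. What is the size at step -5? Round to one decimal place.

3.0pt

18.48 ÷ 1.296⁷ = 18.48 ÷ 6.14094 ≈ 3.009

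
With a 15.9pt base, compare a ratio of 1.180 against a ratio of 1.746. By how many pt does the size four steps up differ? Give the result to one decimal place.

116.9pt

At 1.180: 15.9 × 1.180⁴ = 30.827pt
At 1.746: 15.9 × 1.746⁴ = 147.766pt
Difference: 147.766 − 30.827 = 116.939pt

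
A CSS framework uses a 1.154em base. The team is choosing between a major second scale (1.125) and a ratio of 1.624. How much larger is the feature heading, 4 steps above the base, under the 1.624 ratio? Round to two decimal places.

6.18em

Major second: 1.154 × 1.125⁴ = 1.8485em
At 1.624: 1.154 × 1.624⁴ = 8.0269em
Difference: 8.0269 − 1.8485 = 6.1784em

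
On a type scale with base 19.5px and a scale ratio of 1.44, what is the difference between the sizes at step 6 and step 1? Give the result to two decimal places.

145.78px

Step 1: 19.5 × 1.44 = 28.0800px
Step 6: 19.5 × 1.44⁶ = 173.8640px
Difference: 173.8640 − 28.0800 = 145.7840px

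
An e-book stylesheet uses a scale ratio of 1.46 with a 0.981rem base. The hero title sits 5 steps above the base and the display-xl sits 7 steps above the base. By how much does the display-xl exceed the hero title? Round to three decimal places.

Step 5: 0.981 × 1.46⁵ = 6.50779rem
Step 7: 0.981 × 1.46⁷ = 13.87200rem
Difference: 13.87200 − 6.50779 = 7.36421rem

7.364rem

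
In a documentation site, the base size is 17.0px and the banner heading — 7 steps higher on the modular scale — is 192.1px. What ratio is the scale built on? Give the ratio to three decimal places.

The ratio satisfies 17.0 × r⁷ = 192.1, so r = (192.1 / 17.0)^(1/7).
r = 11.3000^(1/7) ≈ 1.4140

1.414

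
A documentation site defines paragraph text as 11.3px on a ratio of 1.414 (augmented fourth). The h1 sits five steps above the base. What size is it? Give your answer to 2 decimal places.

63.87px

11.3 × 1.414⁵ = 11.3 × 5.65258 ≈ 63.87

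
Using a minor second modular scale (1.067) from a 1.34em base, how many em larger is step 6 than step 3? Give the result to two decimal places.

Step 3: 1.34 × 1.067³ = 1.6278em
Step 6: 1.34 × 1.067⁶ = 1.9774em
Difference: 1.9774 − 1.6278 = 0.3496em

0.35em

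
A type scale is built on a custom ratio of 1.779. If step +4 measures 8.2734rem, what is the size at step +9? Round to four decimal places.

147.4225rem

The gap is 9 − (4) = 5 steps, so the factor is 1.779^5.
8.2734 × 1.779⁵ = 8.2734 × 17.81885 ≈ 147.4225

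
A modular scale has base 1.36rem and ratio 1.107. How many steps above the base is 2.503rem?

6

1.107ⁿ = 2.503 / 1.36 = 1.8404
n = ln(1.8404) / ln(1.107) = 0.6100 / 0.1017 ≈ 6.00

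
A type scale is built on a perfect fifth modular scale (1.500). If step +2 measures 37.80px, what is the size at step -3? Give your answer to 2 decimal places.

4.98px

The gap is -3 − (2) = -5 steps, so the factor is 1.500^-5.
37.80 ÷ 1.500⁵ = 37.80 ÷ 7.59375 ≈ 4.978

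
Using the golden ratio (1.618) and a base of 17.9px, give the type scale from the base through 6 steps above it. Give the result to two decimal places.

17.90px, 28.96px, 46.86px, 75.82px, 122.68px, 198.49px, 321.16px

Step 0: 17.9px
Step 1: 17.9 × 1.618 = 28.96
Step 2: 17.9 × 1.618² = 46.86
Step 3: 17.9 × 1.618³ = 75.82
Step 4: 17.9 × 1.618⁴ = 122.68
Step 5: 17.9 × 1.618⁵ = 198.49
Step 6: 17.9 × 1.618⁶ = 321.16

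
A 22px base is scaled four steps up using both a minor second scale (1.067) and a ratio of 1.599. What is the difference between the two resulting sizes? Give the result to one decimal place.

Minor second: 22.0 × 1.067⁴ = 28.515px
At 1.599: 22.0 × 1.599⁴ = 143.819px
Difference: 143.819 − 28.515 = 115.304px

115.3px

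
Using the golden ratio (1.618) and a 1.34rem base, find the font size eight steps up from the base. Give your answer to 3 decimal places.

Every step multiplies by the scale ratio.
1.34 × 1.618⁸ = 1.34 × 46.97082 ≈ 62.941

62.941rem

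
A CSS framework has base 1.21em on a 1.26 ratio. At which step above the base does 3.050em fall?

1.26ⁿ = 3.050 / 1.21 = 2.5207
n = ln(2.5207) / ln(1.26) = 0.9245 / 0.2311 ≈ 4.00

4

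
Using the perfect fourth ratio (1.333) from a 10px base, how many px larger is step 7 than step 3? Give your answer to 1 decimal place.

51.1px

Step 3: 10.0 × 1.333³ = 23.686px
Step 7: 10.0 × 1.333⁷ = 74.784px
Difference: 74.784 − 23.686 = 51.098px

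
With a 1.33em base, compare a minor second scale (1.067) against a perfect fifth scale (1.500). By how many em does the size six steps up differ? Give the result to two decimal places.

Minor second: 1.33 × 1.067⁶ = 1.9626em
Perfect fifth: 1.33 × 1.500⁶ = 15.1495em
Difference: 15.1495 − 1.9626 = 13.1869em

13.19em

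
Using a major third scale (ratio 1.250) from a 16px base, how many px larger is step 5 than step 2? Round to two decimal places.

Step 2: 16.0 × 1.250² = 25.0000px
Step 5: 16.0 × 1.250⁵ = 48.8281px
Difference: 48.8281 − 25.0000 = 23.8281px

23.83px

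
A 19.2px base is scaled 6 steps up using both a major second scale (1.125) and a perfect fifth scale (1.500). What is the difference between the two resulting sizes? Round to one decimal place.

179.8px

Major second: 19.2 × 1.125⁶ = 38.924px
Perfect fifth: 19.2 × 1.500⁶ = 218.700px
Difference: 218.700 − 38.924 = 179.776px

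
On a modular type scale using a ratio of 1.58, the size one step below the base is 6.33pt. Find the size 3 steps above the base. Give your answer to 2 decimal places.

6.33 × 1.58⁴ = 6.33 × 6.23201 ≈ 39.449

39.45pt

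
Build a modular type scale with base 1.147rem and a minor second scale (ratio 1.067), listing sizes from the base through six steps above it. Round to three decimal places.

Step 0: 1.147rem
Step 1: 1.147 × 1.067 = 1.224
Step 2: 1.147 × 1.067² = 1.306
Step 3: 1.147 × 1.067³ = 1.393
Step 4: 1.147 × 1.067⁴ = 1.487
Step 5: 1.147 × 1.067⁵ = 1.586
Step 6: 1.147 × 1.067⁶ = 1.693

1.147rem, 1.224rem, 1.306rem, 1.393rem, 1.487rem, 1.586rem, 1.693rem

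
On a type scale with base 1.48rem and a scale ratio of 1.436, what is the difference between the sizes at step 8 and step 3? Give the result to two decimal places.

22.38rem

Step 3: 1.48 × 1.436³ = 4.3825rem
Step 8: 1.48 × 1.436⁸ = 26.7607rem
Difference: 26.7607 − 4.3825 = 22.3782rem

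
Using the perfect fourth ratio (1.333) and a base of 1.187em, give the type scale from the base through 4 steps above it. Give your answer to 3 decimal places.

Step 0: 1.187em
Step 1: 1.187 × 1.333 = 1.582
Step 2: 1.187 × 1.333² = 2.109
Step 3: 1.187 × 1.333³ = 2.812
Step 4: 1.187 × 1.333⁴ = 3.748

1.187em, 1.582em, 2.109em, 2.812em, 3.748em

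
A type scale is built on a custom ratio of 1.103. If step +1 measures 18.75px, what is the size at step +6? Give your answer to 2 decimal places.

30.61px

18.75 × 1.103⁵ = 18.75 × 1.63259 ≈ 30.611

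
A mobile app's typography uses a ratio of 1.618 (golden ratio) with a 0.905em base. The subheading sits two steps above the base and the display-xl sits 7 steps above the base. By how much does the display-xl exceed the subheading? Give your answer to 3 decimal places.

23.903em

Step 2: 0.905 × 1.618² = 2.36922em
Step 7: 0.905 × 1.618⁷ = 26.27231em
Difference: 26.27231 − 2.36922 = 23.90309em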